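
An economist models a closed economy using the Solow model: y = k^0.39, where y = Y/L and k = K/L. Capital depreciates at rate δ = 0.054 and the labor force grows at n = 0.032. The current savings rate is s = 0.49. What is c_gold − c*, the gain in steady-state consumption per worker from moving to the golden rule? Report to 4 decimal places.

Δc ≈ 0.0522

Capital per worker breaks even when investment replaces (n + δ)·k; here n + δ = 0.086.
Current steady state (s = 0.49): k* = (0.49/0.086)^(1/0.61) ≈ 17.3320, y* = 17.3320^0.39 ≈ 3.0419, c* = (1−0.49)·3.0419 ≈ 1.5514.
Golden rule sets MPK = n+δ: 0.39·k^(0.39−1) = 0.086, so k_gold = (0.39/0.086)^(1/0.61) ≈ 11.9217.
y_gold = 11.9217^0.39 ≈ 2.6289, c_gold = y_gold − 0.086·k_gold ≈ 1.6036.
Gain: Δc = 1.6036 − 1.5514 ≈ 0.0522.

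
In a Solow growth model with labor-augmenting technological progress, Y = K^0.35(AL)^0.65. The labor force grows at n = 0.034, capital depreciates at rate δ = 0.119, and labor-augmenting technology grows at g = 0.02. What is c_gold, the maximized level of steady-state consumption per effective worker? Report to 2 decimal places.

c_gold ≈ 0.95

Capital per effective worker breaks even when investment replaces (n + g + δ)·k; here n + g + δ = 0.173.
Golden rule sets MPK = n+g+δ: 0.35·k^(0.35−1) = 0.173, so k_gold = (0.35/0.173)^(1/0.65) ≈ 2.9567.
y_gold = 2.9567^0.35 ≈ 1.4614.
c_gold = y_gold − (n+g+δ)·k_gold = 1.4614 − 0.173·2.9567 ≈ 0.9499.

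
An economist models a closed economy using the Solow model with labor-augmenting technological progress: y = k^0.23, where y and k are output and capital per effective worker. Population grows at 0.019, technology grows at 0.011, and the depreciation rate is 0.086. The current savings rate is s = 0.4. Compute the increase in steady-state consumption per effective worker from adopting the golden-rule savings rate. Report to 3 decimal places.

n + g + δ = 0.019 + 0.011 + 0.086 = 0.116.
Current steady state (s = 0.4): k* = (0.4/0.116)^(1/0.77) ≈ 4.9910, y* = 4.9910^0.23 ≈ 1.4474, c* = (1−0.4)·1.4474 ≈ 0.8684.
At the golden rule the marginal product of capital equals n+g+δ: 0.23·k^(0.23−1) = 0.116. Solving, k_gold = (0.23/0.116)^(1/0.77) ≈ 2.4326.
y_gold = 2.4326^0.23 ≈ 1.2269, c_gold = y_gold − 0.116·k_gold ≈ 0.9447.
Gain: Δc = 0.9447 − 0.8684 ≈ 0.0763.

Δc ≈ 0.076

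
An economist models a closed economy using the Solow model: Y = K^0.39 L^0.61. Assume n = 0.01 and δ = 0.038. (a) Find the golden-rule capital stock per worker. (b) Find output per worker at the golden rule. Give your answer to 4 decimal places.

(a) k_gold ≈ 31.0109; (b) y_gold ≈ 3.8167

n + δ = 0.01 + 0.038 = 0.048.
Maximizing c = f(k) − (n+δ)·k gives f'(k) = n+δ, i.e. 0.39·k^(0.39−1) = 0.048, so k_gold = (0.39/0.048)^(1/0.61) ≈ 31.0109.
y_gold = 31.0109^0.39 ≈ 3.8167.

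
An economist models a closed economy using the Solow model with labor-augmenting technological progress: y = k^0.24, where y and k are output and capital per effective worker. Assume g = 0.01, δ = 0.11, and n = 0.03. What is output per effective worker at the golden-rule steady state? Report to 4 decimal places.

n + g + δ = 0.03 + 0.01 + 0.11 = 0.15.
Setting f'(k) = n+g+δ gives 0.24·k^(0.24−1) = 0.15, hence k_gold = (0.24/0.15)^(1/0.76) ≈ 1.8560.
Output: y_gold = k_gold^0.24 = 1.8560^0.24 ≈ 1.1600.

y_gold ≈ 1.1600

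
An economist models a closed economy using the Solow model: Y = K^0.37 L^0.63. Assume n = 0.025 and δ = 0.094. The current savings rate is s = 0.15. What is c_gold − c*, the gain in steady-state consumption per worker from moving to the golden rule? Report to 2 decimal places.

Δc ≈ 0.25

The effective depreciation rate is n + δ = 0.025 + 0.094 = 0.119.
Current steady state (s = 0.15): k* = (0.15/0.119)^(1/0.63) ≈ 1.4441, y* = 1.4441^0.37 ≈ 1.1456, c* = (1−0.15)·1.1456 ≈ 0.9738.
Maximizing c = f(k) − (n+δ)·k gives f'(k) = n+δ, i.e. 0.37·k^(0.37−1) = 0.119, so k_gold = (0.37/0.119)^(1/0.63) ≈ 6.0533.
y_gold = 6.0533^0.37 ≈ 1.9469, c_gold = y_gold − 0.119·k_gold ≈ 1.2265.
Gain: Δc = 1.2265 − 0.9738 ≈ 0.2527.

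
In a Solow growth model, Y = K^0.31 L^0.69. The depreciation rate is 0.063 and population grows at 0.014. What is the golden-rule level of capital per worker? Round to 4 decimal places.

Capital per worker breaks even when investment replaces (n + δ)·k; here n + δ = 0.077.
Maximizing c = f(k) − (n+δ)·k gives f'(k) = n+δ, i.e. 0.31·k^(0.31−1) = 0.077, so k_gold = (0.31/0.077)^(1/0.69) ≈ 7.5270.

k_gold ≈ 7.5270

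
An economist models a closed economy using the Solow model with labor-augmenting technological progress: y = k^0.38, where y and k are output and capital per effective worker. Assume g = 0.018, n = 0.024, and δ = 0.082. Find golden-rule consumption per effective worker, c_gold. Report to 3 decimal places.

Break-even investment rate: n + g + δ = 0.024 + 0.018 + 0.082 = 0.124.
Setting f'(k) = n+g+δ gives 0.38·k^(0.38−1) = 0.124, hence k_gold = (0.38/0.124)^(1/0.62) ≈ 6.0877.
y_gold = 6.0877^0.38 ≈ 1.9865.
c_gold = y_gold − (n+g+δ)·k_gold = 1.9865 − 0.124·6.0877 ≈ 1.2316.

c_gold ≈ 1.232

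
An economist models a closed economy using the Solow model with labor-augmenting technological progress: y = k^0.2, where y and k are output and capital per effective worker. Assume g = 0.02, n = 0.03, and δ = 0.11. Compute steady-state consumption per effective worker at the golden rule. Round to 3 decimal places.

Capital per effective worker breaks even when investment replaces (n + g + δ)·k; here n + g + δ = 0.16.
Golden rule sets MPK = n+g+δ: 0.2·k^(0.2−1) = 0.16, so k_gold = (0.2/0.16)^(1/0.8) ≈ 1.3217.
y_gold = 1.3217^0.2 ≈ 1.0574.
c_gold = y_gold − (n+g+δ)·k_gold = 1.0574 − 0.16·1.3217 ≈ 0.8459.

c_gold ≈ 0.846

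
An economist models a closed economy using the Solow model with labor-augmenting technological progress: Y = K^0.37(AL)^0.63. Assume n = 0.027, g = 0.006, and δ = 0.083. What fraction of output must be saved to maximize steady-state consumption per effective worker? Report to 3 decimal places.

s_gold = 0.370

n + g + δ = 0.027 + 0.006 + 0.083 = 0.116.
At the golden rule MPK = n+g+δ, and in any Cobb-Douglas steady state s = (n+g+δ)·k/y = MPK·k/y = capital's share 0.37.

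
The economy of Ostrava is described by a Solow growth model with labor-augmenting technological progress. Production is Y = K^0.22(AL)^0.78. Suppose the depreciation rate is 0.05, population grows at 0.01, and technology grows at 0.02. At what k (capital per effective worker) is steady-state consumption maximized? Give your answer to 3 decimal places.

Capital per effective worker breaks even when investment replaces (n + g + δ)·k; here n + g + δ = 0.08.
Maximizing c = f(k) − (n+g+δ)·k gives f'(k) = n+g+δ, i.e. 0.22·k^(0.22−1) = 0.08, so k_gold = (0.22/0.08)^(1/0.78) ≈ 3.6580.

k_gold ≈ 3.658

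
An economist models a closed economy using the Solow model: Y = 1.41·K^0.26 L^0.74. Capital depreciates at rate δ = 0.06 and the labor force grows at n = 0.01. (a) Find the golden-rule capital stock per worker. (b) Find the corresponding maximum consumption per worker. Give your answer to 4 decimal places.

(a) k_gold ≈ 9.3702; (b) c_gold ≈ 1.8668

n + δ = 0.01 + 0.06 = 0.07.
At the golden rule the marginal product of capital equals n+δ: 0.26·1.41·k^(0.26−1) = 0.07. Solving, k_gold = (0.26·1.41/0.07)^(1/0.74) ≈ 9.3702.
y_gold = 1.41·9.3702^0.26 ≈ 2.5227; c_gold = y_gold − 0.07·k_gold ≈ 1.8668.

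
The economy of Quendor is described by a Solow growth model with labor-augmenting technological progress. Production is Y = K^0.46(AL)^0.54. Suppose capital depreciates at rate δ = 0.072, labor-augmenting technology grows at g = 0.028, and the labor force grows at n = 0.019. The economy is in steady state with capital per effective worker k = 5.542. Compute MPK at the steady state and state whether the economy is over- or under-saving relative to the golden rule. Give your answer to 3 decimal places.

under-saving; MPK ≈ 0.182

The effective depreciation rate is n + g + δ = 0.019 + 0.028 + 0.072 = 0.119.
MPK = 0.46·k^(0.46−1) = 0.46·5.542^(-0.54) ≈ 0.1825.
MPK > 0.119, so the economy is dynamically efficient (under-saving).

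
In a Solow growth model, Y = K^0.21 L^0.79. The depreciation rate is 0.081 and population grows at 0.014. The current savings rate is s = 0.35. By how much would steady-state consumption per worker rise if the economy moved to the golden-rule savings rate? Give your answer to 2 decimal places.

Break-even investment rate: n + δ = 0.014 + 0.081 = 0.095.
Current steady state (s = 0.35): k* = (0.35/0.095)^(1/0.79) ≈ 5.2106, y* = 5.2106^0.21 ≈ 1.4143, c* = (1−0.35)·1.4143 ≈ 0.9193.
Maximizing c = f(k) − (n+δ)·k gives f'(k) = n+δ, i.e. 0.21·k^(0.21−1) = 0.095, so k_gold = (0.21/0.095)^(1/0.79) ≈ 2.7294.
y_gold = 2.7294^0.21 ≈ 1.2347, c_gold = y_gold − 0.095·k_gold ≈ 0.9754.
Gain: Δc = 0.9754 − 0.9193 ≈ 0.0561.

Δc ≈ 0.06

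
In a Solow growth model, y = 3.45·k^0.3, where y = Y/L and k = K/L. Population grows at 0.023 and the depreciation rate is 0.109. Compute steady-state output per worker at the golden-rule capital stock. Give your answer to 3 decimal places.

The effective depreciation rate is n + δ = 0.023 + 0.109 = 0.132.
Golden rule sets MPK = n+δ: 0.3·3.45·k^(0.3−1) = 0.132, so k_gold = (0.3·3.45/0.132)^(1/0.7) ≈ 18.9525.
Output: y_gold = 3.45·k_gold^0.3 = 3.45·18.9525^0.3 ≈ 8.3391.

y_gold ≈ 8.339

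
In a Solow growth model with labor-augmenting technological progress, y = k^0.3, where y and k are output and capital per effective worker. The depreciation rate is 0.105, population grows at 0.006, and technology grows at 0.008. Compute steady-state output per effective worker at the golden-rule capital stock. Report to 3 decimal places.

y_gold ≈ 1.486

n + g + δ = 0.006 + 0.008 + 0.105 = 0.119.
At the golden rule the marginal product of capital equals n+g+δ: 0.3·k^(0.3−1) = 0.119. Solving, k_gold = (0.3/0.119)^(1/0.7) ≈ 3.7469.
Output: y_gold = k_gold^0.3 = 3.7469^0.3 ≈ 1.4863.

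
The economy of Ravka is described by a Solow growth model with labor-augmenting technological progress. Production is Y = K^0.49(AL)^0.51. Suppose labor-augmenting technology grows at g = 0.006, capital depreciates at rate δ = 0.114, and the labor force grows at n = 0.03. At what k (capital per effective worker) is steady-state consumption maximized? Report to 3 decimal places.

n + g + δ = 0.03 + 0.006 + 0.114 = 0.15.
Setting f'(k) = n+g+δ gives 0.49·k^(0.49−1) = 0.15, hence k_gold = (0.49/0.15)^(1/0.51) ≈ 10.1871.

k_gold ≈ 10.187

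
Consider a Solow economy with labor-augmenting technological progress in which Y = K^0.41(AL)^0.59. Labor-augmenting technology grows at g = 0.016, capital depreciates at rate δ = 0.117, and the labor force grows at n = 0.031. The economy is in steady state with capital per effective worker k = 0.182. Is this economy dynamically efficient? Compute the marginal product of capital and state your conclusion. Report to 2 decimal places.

dynamically efficient; MPK ≈ 1.12

The effective depreciation rate is n + g + δ = 0.031 + 0.016 + 0.117 = 0.164.
MPK = 0.41·k^(0.41−1) = 0.41·0.182^(-0.59) ≈ 1.1203.
MPK > 0.164, so the economy is dynamically efficient (under-saving).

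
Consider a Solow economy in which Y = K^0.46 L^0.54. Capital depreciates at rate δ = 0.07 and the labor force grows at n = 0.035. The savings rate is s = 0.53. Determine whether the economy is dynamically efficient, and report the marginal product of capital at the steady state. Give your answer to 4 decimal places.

dynamically inefficient; MPK ≈ 0.0911

Break-even investment rate: n + δ = 0.035 + 0.07 = 0.105.
Steady-state k*: s·k^0.46 = 0.105·k gives k* = (0.53/0.105)^(1/0.54) ≈ 20.0453.
MPK = 0.46·20.0453^(-0.54) ≈ 0.0911.
MPK < n+δ = 0.105, so the economy is dynamically inefficient (over-saving).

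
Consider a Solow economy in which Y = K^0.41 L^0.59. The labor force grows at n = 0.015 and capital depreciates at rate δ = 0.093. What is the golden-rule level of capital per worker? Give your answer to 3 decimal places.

k_gold ≈ 9.593

Break-even investment rate: n + δ = 0.015 + 0.093 = 0.108.
Maximizing c = f(k) − (n+δ)·k gives f'(k) = n+δ, i.e. 0.41·k^(0.41−1) = 0.108, so k_gold = (0.41/0.108)^(1/0.59) ≈ 9.5933.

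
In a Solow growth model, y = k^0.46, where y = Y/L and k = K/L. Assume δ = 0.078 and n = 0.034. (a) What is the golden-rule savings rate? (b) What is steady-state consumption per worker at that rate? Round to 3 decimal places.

(a) s_gold = 0.460; (b) c_gold ≈ 1.799

Capital per worker breaks even when investment replaces (n + δ)·k; here n + δ = 0.112.
For Cobb-Douglas, s_gold equals capital's share: s_gold = 0.46.
Setting f'(k) = n+δ gives 0.46·k^(0.46−1) = 0.112, hence k_gold = (0.46/0.112)^(1/0.54) ≈ 13.6831.
y_gold = 13.6831^0.46 ≈ 3.3315; c_gold = (1−0.46)·y_gold ≈ 1.7990.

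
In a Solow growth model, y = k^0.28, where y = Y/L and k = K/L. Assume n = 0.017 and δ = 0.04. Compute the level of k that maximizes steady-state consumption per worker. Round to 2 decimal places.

Capital per worker breaks even when investment replaces (n + δ)·k; here n + δ = 0.057.
At the golden rule the marginal product of capital equals n+δ: 0.28·k^(0.28−1) = 0.057. Solving, k_gold = (0.28/0.057)^(1/0.72) ≈ 9.1225.

k_gold ≈ 9.12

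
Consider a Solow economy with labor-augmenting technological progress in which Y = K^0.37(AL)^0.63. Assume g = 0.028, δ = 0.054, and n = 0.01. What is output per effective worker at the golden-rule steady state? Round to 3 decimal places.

n + g + δ = 0.01 + 0.028 + 0.054 = 0.092.
Golden rule sets MPK = n+g+δ: 0.37·k^(0.37−1) = 0.092, so k_gold = (0.37/0.092)^(1/0.63) ≈ 9.1072.
Output: y_gold = k_gold^0.37 = 9.1072^0.37 ≈ 2.2645.

y_gold ≈ 2.265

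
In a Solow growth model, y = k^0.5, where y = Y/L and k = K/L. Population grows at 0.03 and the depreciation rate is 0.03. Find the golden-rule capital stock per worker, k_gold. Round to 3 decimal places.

n + δ = 0.03 + 0.03 = 0.06.
Golden rule sets MPK = n+δ: 0.5·k^(0.5−1) = 0.06, so k_gold = (0.5/0.06)^(1/0.5) ≈ 69.4444.

k_gold ≈ 69.444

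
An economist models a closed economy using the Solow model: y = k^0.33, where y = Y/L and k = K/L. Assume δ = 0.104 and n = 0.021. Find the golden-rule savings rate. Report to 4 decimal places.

s_gold = 0.3300

Capital per worker breaks even when investment replaces (n + δ)·k; here n + δ = 0.125.
At the golden rule MPK = n+δ, and in any Cobb-Douglas steady state s = (n+δ)·k/y = MPK·k/y = capital's share 0.33.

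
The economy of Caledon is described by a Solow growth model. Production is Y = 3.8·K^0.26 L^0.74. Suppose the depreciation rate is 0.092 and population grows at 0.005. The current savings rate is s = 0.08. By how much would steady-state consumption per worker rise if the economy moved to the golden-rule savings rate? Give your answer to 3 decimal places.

Δc ≈ 1.133

n + δ = 0.005 + 0.092 = 0.097.
Current steady state (s = 0.08): k* = (0.08·3.8/0.097)^(1/0.74) ≈ 4.6817, y* = 3.8·4.6817^0.26 ≈ 5.6766, c* = (1−0.08)·5.6766 ≈ 5.2225.
Maximizing c = f(k) − (n+δ)·k gives f'(k) = n+δ, i.e. 0.26·3.8·k^(0.26−1) = 0.097, so k_gold = (0.26·3.8/0.097)^(1/0.74) ≈ 23.0220.
y_gold = 3.8·23.0220^0.26 ≈ 8.5890, c_gold = y_gold − 0.097·k_gold ≈ 6.3558.
Gain: Δc = 6.3558 − 5.2225 ≈ 1.1333.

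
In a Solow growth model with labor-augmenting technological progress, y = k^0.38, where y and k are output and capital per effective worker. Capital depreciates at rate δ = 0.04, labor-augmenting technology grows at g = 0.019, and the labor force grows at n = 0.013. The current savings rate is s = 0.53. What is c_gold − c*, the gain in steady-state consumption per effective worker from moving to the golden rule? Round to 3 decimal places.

Δc ≈ 0.121

Break-even investment rate: n + g + δ = 0.013 + 0.019 + 0.04 = 0.072.
Current steady state (s = 0.53): k* = (0.53/0.072)^(1/0.62) ≈ 25.0205, y* = 25.0205^0.38 ≈ 3.3990, c* = (1−0.53)·3.3990 ≈ 1.5975.
Maximizing c = f(k) − (n+g+δ)·k gives f'(k) = n+g+δ, i.e. 0.38·k^(0.38−1) = 0.072, so k_gold = (0.38/0.072)^(1/0.62) ≈ 14.6300.
y_gold = 14.6300^0.38 ≈ 2.7720, c_gold = y_gold − 0.072·k_gold ≈ 1.7186.
Gain: Δc = 1.7186 − 1.5975 ≈ 0.1211.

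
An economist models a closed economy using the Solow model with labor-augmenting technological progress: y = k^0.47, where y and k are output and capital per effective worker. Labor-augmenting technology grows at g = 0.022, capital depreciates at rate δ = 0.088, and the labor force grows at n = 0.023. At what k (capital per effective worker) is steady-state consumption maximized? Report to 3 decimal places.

k_gold ≈ 10.825

The effective depreciation rate is n + g + δ = 0.023 + 0.022 + 0.088 = 0.133.
Golden rule sets MPK = n+g+δ: 0.47·k^(0.47−1) = 0.133, so k_gold = (0.47/0.133)^(1/0.53) ≈ 10.8250.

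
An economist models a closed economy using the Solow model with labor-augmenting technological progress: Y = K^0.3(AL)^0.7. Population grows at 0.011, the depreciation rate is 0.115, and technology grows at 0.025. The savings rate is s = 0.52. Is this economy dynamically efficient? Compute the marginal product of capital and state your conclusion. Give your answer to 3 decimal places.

dynamically inefficient; MPK ≈ 0.087

Break-even investment rate: n + g + δ = 0.011 + 0.025 + 0.115 = 0.151.
Steady-state k*: s·k^0.3 = 0.151·k gives k* = (0.52/0.151)^(1/0.7) ≈ 5.8503.
MPK = 0.3·5.8503^(-0.7) ≈ 0.0871.
MPK < n+g+δ = 0.151, so the economy is dynamically inefficient (over-saving).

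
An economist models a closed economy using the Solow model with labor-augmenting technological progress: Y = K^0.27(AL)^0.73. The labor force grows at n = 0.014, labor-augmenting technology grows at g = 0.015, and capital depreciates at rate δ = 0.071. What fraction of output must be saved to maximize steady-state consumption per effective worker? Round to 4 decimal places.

s_gold = 0.2700

The effective depreciation rate is n + g + δ = 0.014 + 0.015 + 0.071 = 0.1.
At the golden rule MPK = n+g+δ, and in any Cobb-Douglas steady state s = (n+g+δ)·k/y = MPK·k/y = capital's share 0.27.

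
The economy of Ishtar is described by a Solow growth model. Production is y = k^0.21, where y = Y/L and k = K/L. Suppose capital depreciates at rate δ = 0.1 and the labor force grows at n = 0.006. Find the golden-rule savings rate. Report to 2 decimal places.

s_gold = 0.21

n + δ = 0.006 + 0.1 = 0.106.
At the golden rule MPK = n+δ, and in any Cobb-Douglas steady state s = (n+δ)·k/y = MPK·k/y = capital's share 0.21.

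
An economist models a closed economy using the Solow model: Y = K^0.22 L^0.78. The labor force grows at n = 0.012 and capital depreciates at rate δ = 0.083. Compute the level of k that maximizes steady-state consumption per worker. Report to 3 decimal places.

n + δ = 0.012 + 0.083 = 0.095.
Golden rule sets MPK = n+δ: 0.22·k^(0.22−1) = 0.095, so k_gold = (0.22/0.095)^(1/0.78) ≈ 2.9347.

k_gold ≈ 2.935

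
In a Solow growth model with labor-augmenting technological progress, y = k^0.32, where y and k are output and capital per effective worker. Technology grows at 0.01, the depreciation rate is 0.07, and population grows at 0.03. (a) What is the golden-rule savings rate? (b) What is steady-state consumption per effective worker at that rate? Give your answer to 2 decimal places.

(a) s_gold = 0.32; (b) c_gold ≈ 1.12

Break-even investment rate: n + g + δ = 0.03 + 0.01 + 0.07 = 0.11.
For Cobb-Douglas, s_gold equals capital's share: s_gold = 0.32.
At the golden rule the marginal product of capital equals n+g+δ: 0.32·k^(0.32−1) = 0.11. Solving, k_gold = (0.32/0.11)^(1/0.68) ≈ 4.8083.
y_gold = 4.8083^0.32 ≈ 1.6529; c_gold = (1−0.32)·y_gold ≈ 1.1240.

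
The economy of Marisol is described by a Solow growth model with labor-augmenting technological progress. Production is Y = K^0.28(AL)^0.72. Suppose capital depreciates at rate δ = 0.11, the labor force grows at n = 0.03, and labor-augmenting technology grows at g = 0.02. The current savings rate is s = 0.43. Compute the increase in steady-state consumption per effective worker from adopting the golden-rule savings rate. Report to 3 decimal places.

The effective depreciation rate is n + g + δ = 0.03 + 0.02 + 0.11 = 0.16.
Current steady state (s = 0.43): k* = (0.43/0.16)^(1/0.72) ≈ 3.9475, y* = 3.9475^0.28 ≈ 1.4688, c* = (1−0.43)·1.4688 ≈ 0.8372.
At the golden rule the marginal product of capital equals n+g+δ: 0.28·k^(0.28−1) = 0.16. Solving, k_gold = (0.28/0.16)^(1/0.72) ≈ 2.1755.
y_gold = 2.1755^0.28 ≈ 1.2431, c_gold = y_gold − 0.16·k_gold ≈ 0.8950.
Gain: Δc = 0.8950 − 0.8372 ≈ 0.0578.

Δc ≈ 0.058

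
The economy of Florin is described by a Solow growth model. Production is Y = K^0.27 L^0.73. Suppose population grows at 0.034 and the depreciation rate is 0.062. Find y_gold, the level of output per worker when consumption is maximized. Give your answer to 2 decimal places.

n + δ = 0.034 + 0.062 = 0.096.
Golden rule sets MPK = n+δ: 0.27·k^(0.27−1) = 0.096, so k_gold = (0.27/0.096)^(1/0.73) ≈ 4.1228.
Output: y_gold = k_gold^0.27 = 4.1228^0.27 ≈ 1.4659.

y_gold ≈ 1.47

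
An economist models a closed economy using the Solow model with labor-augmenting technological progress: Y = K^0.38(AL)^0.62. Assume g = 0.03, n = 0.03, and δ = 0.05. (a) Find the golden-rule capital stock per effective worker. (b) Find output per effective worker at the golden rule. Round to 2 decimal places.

(a) k_gold ≈ 7.39; (b) y_gold ≈ 2.14

Capital per effective worker breaks even when investment replaces (n + g + δ)·k; here n + g + δ = 0.11.
Golden rule sets MPK = n+g+δ: 0.38·k^(0.38−1) = 0.11, so k_gold = (0.38/0.11)^(1/0.62) ≈ 7.3854.
y_gold = 7.3854^0.38 ≈ 2.1379.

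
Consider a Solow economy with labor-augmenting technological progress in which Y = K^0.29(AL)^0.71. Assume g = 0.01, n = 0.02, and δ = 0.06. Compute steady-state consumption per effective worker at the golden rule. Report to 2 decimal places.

The effective depreciation rate is n + g + δ = 0.02 + 0.01 + 0.06 = 0.09.
Maximizing c = f(k) − (n+g+δ)·k gives f'(k) = n+g+δ, i.e. 0.29·k^(0.29−1) = 0.09, so k_gold = (0.29/0.09)^(1/0.71) ≈ 5.1965.
y_gold = 5.1965^0.29 ≈ 1.6127.
c_gold = y_gold − (n+g+δ)·k_gold = 1.6127 − 0.09·5.1965 ≈ 1.1450.

c_gold ≈ 1.15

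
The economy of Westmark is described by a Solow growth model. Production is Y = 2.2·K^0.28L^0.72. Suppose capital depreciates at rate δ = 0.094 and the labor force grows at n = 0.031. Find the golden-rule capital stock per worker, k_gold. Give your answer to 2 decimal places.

n + δ = 0.031 + 0.094 = 0.125.
Golden rule sets MPK = n+δ: 0.28·2.2·k^(0.28−1) = 0.125, so k_gold = (0.28·2.2/0.125)^(1/0.72) ≈ 9.1631.

k_gold ≈ 9.16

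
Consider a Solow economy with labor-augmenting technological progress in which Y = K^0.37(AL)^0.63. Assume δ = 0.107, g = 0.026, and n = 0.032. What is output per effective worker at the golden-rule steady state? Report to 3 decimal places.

y_gold ≈ 1.607

Break-even investment rate: n + g + δ = 0.032 + 0.026 + 0.107 = 0.165.
Maximizing c = f(k) − (n+g+δ)·k gives f'(k) = n+g+δ, i.e. 0.37·k^(0.37−1) = 0.165, so k_gold = (0.37/0.165)^(1/0.63) ≈ 3.6033.
Output: y_gold = k_gold^0.37 = 3.6033^0.37 ≈ 1.6069.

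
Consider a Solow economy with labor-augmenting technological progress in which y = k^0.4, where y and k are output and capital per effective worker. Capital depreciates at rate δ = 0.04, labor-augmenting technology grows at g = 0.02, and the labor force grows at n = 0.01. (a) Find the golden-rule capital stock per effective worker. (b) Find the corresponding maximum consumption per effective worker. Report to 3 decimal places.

The effective depreciation rate is n + g + δ = 0.01 + 0.02 + 0.04 = 0.07.
Golden rule sets MPK = n+g+δ: 0.4·k^(0.4−1) = 0.07, so k_gold = (0.4/0.07)^(1/0.6) ≈ 18.2643.
y_gold = 18.2643^0.4 ≈ 3.1963; c_gold = y_gold − 0.07·k_gold ≈ 1.9178.

(a) k_gold ≈ 18.264; (b) c_gold ≈ 1.918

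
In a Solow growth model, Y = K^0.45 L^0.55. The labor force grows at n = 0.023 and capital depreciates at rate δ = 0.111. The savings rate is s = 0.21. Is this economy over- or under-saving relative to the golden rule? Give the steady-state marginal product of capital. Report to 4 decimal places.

Break-even investment rate: n + δ = 0.023 + 0.111 = 0.134.
Steady-state k*: s·k^0.45 = 0.134·k gives k* = (0.21/0.134)^(1/0.55) ≈ 2.2634.
MPK = 0.45·2.2634^(-0.55) ≈ 0.2871.
MPK > n+δ = 0.134, so the economy is dynamically efficient (under-saving).

under-saving; MPK ≈ 0.2871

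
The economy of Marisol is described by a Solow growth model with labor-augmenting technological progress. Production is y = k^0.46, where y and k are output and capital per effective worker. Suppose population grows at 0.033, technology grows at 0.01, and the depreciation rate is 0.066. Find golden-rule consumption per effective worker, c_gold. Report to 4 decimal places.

Break-even investment rate: n + g + δ = 0.033 + 0.01 + 0.066 = 0.109.
Maximizing c = f(k) − (n+g+δ)·k gives f'(k) = n+g+δ, i.e. 0.46·k^(0.46−1) = 0.109, so k_gold = (0.46/0.109)^(1/0.54) ≈ 14.3887.
y_gold = 14.3887^0.46 ≈ 3.4095.
c_gold = y_gold − (n+g+δ)·k_gold = 3.4095 − 0.109·14.3887 ≈ 1.8411.

c_gold ≈ 1.8411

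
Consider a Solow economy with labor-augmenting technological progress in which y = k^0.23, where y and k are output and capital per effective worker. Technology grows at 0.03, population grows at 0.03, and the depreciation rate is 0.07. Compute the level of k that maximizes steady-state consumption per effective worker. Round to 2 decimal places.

k_gold ≈ 2.10

The effective depreciation rate is n + g + δ = 0.03 + 0.03 + 0.07 = 0.13.
Maximizing c = f(k) − (n+g+δ)·k gives f'(k) = n+g+δ, i.e. 0.23·k^(0.23−1) = 0.13, so k_gold = (0.23/0.13)^(1/0.77) ≈ 2.0980.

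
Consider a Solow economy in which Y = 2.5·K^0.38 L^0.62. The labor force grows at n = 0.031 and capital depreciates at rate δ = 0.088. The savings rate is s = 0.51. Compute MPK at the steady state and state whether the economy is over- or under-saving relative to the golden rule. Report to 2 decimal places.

The effective depreciation rate is n + δ = 0.031 + 0.088 = 0.119.
Steady-state k*: s·A·k^0.38 = 0.119·k gives k* = (0.51·2.5/0.119)^(1/0.62) ≈ 45.8386.
MPK = 0.38·2.5·45.8386^(-0.62) ≈ 0.0887.
MPK < n+δ = 0.119, so the economy is dynamically inefficient (over-saving).

over-saving; MPK ≈ 0.09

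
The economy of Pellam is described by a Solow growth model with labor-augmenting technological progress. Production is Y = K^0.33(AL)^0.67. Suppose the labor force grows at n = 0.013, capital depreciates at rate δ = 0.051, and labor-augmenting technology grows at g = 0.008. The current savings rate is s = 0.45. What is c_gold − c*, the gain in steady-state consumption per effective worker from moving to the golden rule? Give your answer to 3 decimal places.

n + g + δ = 0.013 + 0.008 + 0.051 = 0.072.
Current steady state (s = 0.45): k* = (0.45/0.072)^(1/0.67) ≈ 15.4128, y* = 15.4128^0.33 ≈ 2.4660, c* = (1−0.45)·2.4660 ≈ 1.3563.
Maximizing c = f(k) − (n+g+δ)·k gives f'(k) = n+g+δ, i.e. 0.33·k^(0.33−1) = 0.072, so k_gold = (0.33/0.072)^(1/0.67) ≈ 9.7015.
y_gold = 9.7015^0.33 ≈ 2.1167, c_gold = y_gold − 0.072·k_gold ≈ 1.4182.
Gain: Δc = 1.4182 − 1.3563 ≈ 0.0619.

Δc ≈ 0.062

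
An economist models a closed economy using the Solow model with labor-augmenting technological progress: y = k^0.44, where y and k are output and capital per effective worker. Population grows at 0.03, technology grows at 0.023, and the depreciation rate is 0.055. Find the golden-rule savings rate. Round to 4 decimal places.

The effective depreciation rate is n + g + δ = 0.03 + 0.023 + 0.055 = 0.108.
At the golden rule MPK = n+g+δ, and in any Cobb-Douglas steady state s = (n+g+δ)·k/y = MPK·k/y = capital's share 0.44.

s_gold = 0.4400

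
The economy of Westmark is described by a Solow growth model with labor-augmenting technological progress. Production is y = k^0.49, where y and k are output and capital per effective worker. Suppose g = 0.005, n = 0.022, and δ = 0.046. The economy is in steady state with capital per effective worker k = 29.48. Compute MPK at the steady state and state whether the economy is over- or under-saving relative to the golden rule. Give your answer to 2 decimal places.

Capital per effective worker breaks even when investment replaces (n + g + δ)·k; here n + g + δ = 0.073.
MPK = 0.49·k^(0.49−1) = 0.49·29.48^(-0.51) ≈ 0.0872.
MPK > 0.073, so the economy is dynamically efficient (under-saving).

under-saving; MPK ≈ 0.09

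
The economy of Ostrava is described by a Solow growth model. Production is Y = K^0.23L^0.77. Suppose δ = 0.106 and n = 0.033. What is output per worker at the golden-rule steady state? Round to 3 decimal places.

The effective depreciation rate is n + δ = 0.033 + 0.106 = 0.139.
Setting f'(k) = n+δ gives 0.23·k^(0.23−1) = 0.139, hence k_gold = (0.23/0.139)^(1/0.77) ≈ 1.9233.
Output: y_gold = k_gold^0.23 = 1.9233^0.23 ≈ 1.1623.

y_gold ≈ 1.162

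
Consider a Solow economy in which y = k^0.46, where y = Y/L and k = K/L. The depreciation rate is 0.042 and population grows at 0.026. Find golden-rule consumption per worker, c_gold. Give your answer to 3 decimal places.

Break-even investment rate: n + δ = 0.026 + 0.042 = 0.068.
At the golden rule the marginal product of capital equals n+δ: 0.46·k^(0.46−1) = 0.068. Solving, k_gold = (0.46/0.068)^(1/0.54) ≈ 34.4745.
y_gold = 34.4745^0.46 ≈ 5.0962.
c_gold = y_gold − (n+δ)·k_gold = 5.0962 − 0.068·34.4745 ≈ 2.7520.

c_gold ≈ 2.752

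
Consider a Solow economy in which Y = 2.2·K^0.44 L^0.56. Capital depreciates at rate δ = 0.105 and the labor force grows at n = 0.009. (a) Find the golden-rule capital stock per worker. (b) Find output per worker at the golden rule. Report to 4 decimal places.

(a) k_gold ≈ 45.5907; (b) y_gold ≈ 11.8121

Capital per worker breaks even when investment replaces (n + δ)·k; here n + δ = 0.114.
At the golden rule the marginal product of capital equals n+δ: 0.44·2.2·k^(0.44−1) = 0.114. Solving, k_gold = (0.44·2.2/0.114)^(1/0.56) ≈ 45.5907.
y_gold = 2.2·45.5907^0.44 ≈ 11.8121.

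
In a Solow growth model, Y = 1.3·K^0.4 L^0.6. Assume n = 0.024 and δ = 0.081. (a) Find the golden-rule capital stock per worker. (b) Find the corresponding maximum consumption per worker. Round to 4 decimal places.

n + δ = 0.024 + 0.081 = 0.105.
At the golden rule the marginal product of capital equals n+δ: 0.4·1.3·k^(0.4−1) = 0.105. Solving, k_gold = (0.4·1.3/0.105)^(1/0.6) ≈ 14.3888.
y_gold = 1.3·14.3888^0.4 ≈ 3.7770; c_gold = y_gold − 0.105·k_gold ≈ 2.2662.

(a) k_gold ≈ 14.3888; (b) c_gold ≈ 2.2662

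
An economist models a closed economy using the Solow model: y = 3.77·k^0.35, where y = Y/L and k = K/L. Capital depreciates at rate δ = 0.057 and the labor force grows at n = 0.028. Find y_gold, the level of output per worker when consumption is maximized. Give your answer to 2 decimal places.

y_gold ≈ 16.51

Capital per worker breaks even when investment replaces (n + δ)·k; here n + δ = 0.085.
Setting f'(k) = n+δ gives 0.35·3.77·k^(0.35−1) = 0.085, hence k_gold = (0.35·3.77/0.085)^(1/0.65) ≈ 67.9662.
Output: y_gold = 3.77·k_gold^0.35 = 3.77·67.9662^0.35 ≈ 16.5061.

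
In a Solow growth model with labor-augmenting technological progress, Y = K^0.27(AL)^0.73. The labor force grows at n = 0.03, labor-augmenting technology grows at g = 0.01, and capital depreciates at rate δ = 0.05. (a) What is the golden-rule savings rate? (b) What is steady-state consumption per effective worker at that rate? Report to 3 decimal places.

(a) s_gold = 0.270; (b) c_gold ≈ 1.096

Capital per effective worker breaks even when investment replaces (n + g + δ)·k; here n + g + δ = 0.09.
For Cobb-Douglas, s_gold equals capital's share: s_gold = 0.27.
Maximizing c = f(k) − (n+g+δ)·k gives f'(k) = n+g+δ, i.e. 0.27·k^(0.27−1) = 0.09, so k_gold = (0.27/0.09)^(1/0.73) ≈ 4.5039.
y_gold = 4.5039^0.27 ≈ 1.5013; c_gold = (1−0.27)·y_gold ≈ 1.0960.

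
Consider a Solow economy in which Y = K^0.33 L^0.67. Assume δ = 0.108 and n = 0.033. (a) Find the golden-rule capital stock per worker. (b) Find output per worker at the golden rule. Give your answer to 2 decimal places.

(a) k_gold ≈ 3.56; (b) y_gold ≈ 1.52

Capital per worker breaks even when investment replaces (n + δ)·k; here n + δ = 0.141.
At the golden rule the marginal product of capital equals n+δ: 0.33·k^(0.33−1) = 0.141. Solving, k_gold = (0.33/0.141)^(1/0.67) ≈ 3.5578.
y_gold = 3.5578^0.33 ≈ 1.5202.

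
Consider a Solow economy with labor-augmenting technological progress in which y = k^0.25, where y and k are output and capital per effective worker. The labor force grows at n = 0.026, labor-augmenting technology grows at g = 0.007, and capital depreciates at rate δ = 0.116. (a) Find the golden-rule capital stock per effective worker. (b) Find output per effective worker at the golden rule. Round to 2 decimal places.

(a) k_gold ≈ 1.99; (b) y_gold ≈ 1.19

n + g + δ = 0.026 + 0.007 + 0.116 = 0.149.
Maximizing c = f(k) − (n+g+δ)·k gives f'(k) = n+g+δ, i.e. 0.25·k^(0.25−1) = 0.149, so k_gold = (0.25/0.149)^(1/0.75) ≈ 1.9938.
y_gold = 1.9938^0.25 ≈ 1.1883.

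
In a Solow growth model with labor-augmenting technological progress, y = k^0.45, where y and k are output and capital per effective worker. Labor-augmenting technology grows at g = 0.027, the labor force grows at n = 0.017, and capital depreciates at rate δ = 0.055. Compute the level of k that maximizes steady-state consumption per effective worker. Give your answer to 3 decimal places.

Break-even investment rate: n + g + δ = 0.017 + 0.027 + 0.055 = 0.099.
Maximizing c = f(k) − (n+g+δ)·k gives f'(k) = n+g+δ, i.e. 0.45·k^(0.45−1) = 0.099, so k_gold = (0.45/0.099)^(1/0.55) ≈ 15.6890.

k_gold ≈ 15.689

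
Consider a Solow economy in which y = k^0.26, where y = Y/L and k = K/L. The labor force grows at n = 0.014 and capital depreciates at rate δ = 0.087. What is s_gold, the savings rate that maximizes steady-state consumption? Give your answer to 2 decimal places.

n + δ = 0.014 + 0.087 = 0.101.
At the golden rule MPK = n+δ, and in any Cobb-Douglas steady state s = (n+δ)·k/y = MPK·k/y = capital's share 0.26.

s_gold = 0.26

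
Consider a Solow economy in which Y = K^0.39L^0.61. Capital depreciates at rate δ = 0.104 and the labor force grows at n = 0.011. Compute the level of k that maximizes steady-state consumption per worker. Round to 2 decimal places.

The effective depreciation rate is n + δ = 0.011 + 0.104 = 0.115.
Maximizing c = f(k) − (n+δ)·k gives f'(k) = n+δ, i.e. 0.39·k^(0.39−1) = 0.115, so k_gold = (0.39/0.115)^(1/0.61) ≈ 7.4038.

k_gold ≈ 7.40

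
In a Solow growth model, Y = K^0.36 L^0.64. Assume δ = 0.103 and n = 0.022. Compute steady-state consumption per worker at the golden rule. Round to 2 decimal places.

Break-even investment rate: n + δ = 0.022 + 0.103 = 0.125.
At the golden rule the marginal product of capital equals n+δ: 0.36·k^(0.36−1) = 0.125. Solving, k_gold = (0.36/0.125)^(1/0.64) ≈ 5.2216.
y_gold = 5.2216^0.36 ≈ 1.8130.
c_gold = y_gold − (n+δ)·k_gold = 1.8130 − 0.125·5.2216 ≈ 1.1603.

c_gold ≈ 1.16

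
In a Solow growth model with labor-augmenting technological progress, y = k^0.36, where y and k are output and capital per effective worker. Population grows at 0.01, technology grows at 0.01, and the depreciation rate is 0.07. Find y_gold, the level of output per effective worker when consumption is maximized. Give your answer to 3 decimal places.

Break-even investment rate: n + g + δ = 0.01 + 0.01 + 0.07 = 0.09.
Golden rule sets MPK = n+g+δ: 0.36·k^(0.36−1) = 0.09, so k_gold = (0.36/0.09)^(1/0.64) ≈ 8.7241.
Output: y_gold = k_gold^0.36 = 8.7241^0.36 ≈ 2.1810.

y_gold ≈ 2.181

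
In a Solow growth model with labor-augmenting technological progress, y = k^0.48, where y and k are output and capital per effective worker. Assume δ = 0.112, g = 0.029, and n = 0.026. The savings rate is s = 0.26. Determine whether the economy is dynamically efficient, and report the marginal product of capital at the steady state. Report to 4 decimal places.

dynamically efficient; MPK ≈ 0.3083

Break-even investment rate: n + g + δ = 0.026 + 0.029 + 0.112 = 0.167.
Steady-state k*: s·k^0.48 = 0.167·k gives k* = (0.26/0.167)^(1/0.52) ≈ 2.3427.
MPK = 0.48·2.3427^(-0.52) ≈ 0.3083.
MPK > n+g+δ = 0.167, so the economy is dynamically efficient (under-saving).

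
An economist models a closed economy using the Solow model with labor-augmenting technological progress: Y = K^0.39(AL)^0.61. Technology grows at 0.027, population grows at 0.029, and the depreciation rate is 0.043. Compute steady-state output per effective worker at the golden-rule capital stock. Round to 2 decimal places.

The effective depreciation rate is n + g + δ = 0.029 + 0.027 + 0.043 = 0.099.
At the golden rule the marginal product of capital equals n+g+δ: 0.39·k^(0.39−1) = 0.099. Solving, k_gold = (0.39/0.099)^(1/0.61) ≈ 9.4649.
Output: y_gold = k_gold^0.39 = 9.4649^0.39 ≈ 2.4026.

y_gold ≈ 2.40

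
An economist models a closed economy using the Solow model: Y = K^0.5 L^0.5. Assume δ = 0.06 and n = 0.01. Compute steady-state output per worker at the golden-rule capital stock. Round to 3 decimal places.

y_gold ≈ 7.143

Break-even investment rate: n + δ = 0.01 + 0.06 = 0.07.
Maximizing c = f(k) − (n+δ)·k gives f'(k) = n+δ, i.e. 0.5·k^(0.5−1) = 0.07, so k_gold = (0.5/0.07)^(1/0.5) ≈ 51.0204.
Output: y_gold = k_gold^0.5 = 51.0204^0.5 ≈ 7.1429.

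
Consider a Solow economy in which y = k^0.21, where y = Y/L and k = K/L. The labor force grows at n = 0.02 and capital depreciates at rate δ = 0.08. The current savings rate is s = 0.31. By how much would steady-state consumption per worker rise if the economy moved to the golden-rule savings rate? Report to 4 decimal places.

Δc ≈ 0.0301

n + δ = 0.02 + 0.08 = 0.1.
Current steady state (s = 0.31): k* = (0.31/0.1)^(1/0.79) ≈ 4.1877, y* = 4.1877^0.21 ≈ 1.3509, c* = (1−0.31)·1.3509 ≈ 0.9321.
Golden rule sets MPK = n+δ: 0.21·k^(0.21−1) = 0.1, so k_gold = (0.21/0.1)^(1/0.79) ≈ 2.5578.
y_gold = 2.5578^0.21 ≈ 1.2180, c_gold = y_gold − 0.1·k_gold ≈ 0.9622.
Gain: Δc = 0.9622 − 0.9321 ≈ 0.0301.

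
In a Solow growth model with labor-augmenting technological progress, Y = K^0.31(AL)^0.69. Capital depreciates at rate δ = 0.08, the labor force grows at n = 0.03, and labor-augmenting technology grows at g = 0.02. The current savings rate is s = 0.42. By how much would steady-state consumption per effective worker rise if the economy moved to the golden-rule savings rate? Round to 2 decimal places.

Δc ≈ 0.04

Break-even investment rate: n + g + δ = 0.03 + 0.02 + 0.08 = 0.13.
Current steady state (s = 0.42): k* = (0.42/0.13)^(1/0.69) ≈ 5.4717, y* = 5.4717^0.31 ≈ 1.6936, c* = (1−0.42)·1.6936 ≈ 0.9823.
At the golden rule the marginal product of capital equals n+g+δ: 0.31·k^(0.31−1) = 0.13. Solving, k_gold = (0.31/0.13)^(1/0.69) ≈ 3.5236.
y_gold = 3.5236^0.31 ≈ 1.4776, c_gold = y_gold − 0.13·k_gold ≈ 1.0196.
Gain: Δc = 1.0196 − 0.9823 ≈ 0.0373.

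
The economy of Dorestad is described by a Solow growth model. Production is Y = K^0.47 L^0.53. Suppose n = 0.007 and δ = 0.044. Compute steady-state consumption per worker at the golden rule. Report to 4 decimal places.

c_gold ≈ 3.7985

Capital per worker breaks even when investment replaces (n + δ)·k; here n + δ = 0.051.
At the golden rule the marginal product of capital equals n+δ: 0.47·k^(0.47−1) = 0.051. Solving, k_gold = (0.47/0.051)^(1/0.53) ≈ 66.0486.
y_gold = 66.0486^0.47 ≈ 7.1670.
c_gold = y_gold − (n+δ)·k_gold = 7.1670 − 0.051·66.0486 ≈ 3.7985.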